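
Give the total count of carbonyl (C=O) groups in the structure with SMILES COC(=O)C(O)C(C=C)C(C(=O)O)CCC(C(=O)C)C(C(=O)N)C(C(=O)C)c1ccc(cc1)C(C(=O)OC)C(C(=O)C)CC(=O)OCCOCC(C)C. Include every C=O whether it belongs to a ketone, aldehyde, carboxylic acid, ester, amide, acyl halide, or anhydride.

CH3OOC: ester, 1 C=O (running total 1).
CH(COOH): carboxylic acid, 1 C=O (running total 2).
CH(COCH3): ketone, 1 C=O (running total 3).
CH(CONH2): amide, 1 C=O (running total 4).
CH(COCH3): ketone, 1 C=O (running total 5).
CH(COOCH3): ester, 1 C=O (running total 6).
CH(COCH3): ketone, 1 C=O (running total 7).
CH2COOCH2: ester, 1 C=O (running total 8).

8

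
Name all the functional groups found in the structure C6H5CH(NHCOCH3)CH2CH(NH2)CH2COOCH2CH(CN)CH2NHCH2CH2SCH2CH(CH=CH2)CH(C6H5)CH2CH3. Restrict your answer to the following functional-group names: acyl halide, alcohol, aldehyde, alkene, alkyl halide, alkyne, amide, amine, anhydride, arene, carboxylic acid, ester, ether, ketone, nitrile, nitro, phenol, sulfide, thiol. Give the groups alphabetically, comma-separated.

C6H5– phenyl ring → arene.
pendant –NHC(=O)CH3: N bonded to a carbonyl → amide (not amine).
–NH2 on an sp³ carbon with no adjacent C=O → amine.
–C(=O)–O–C with C on the carbonyl side → ester.
pendant –C≡N: nitrile.
C–N–C with sp³ carbons and no adjacent C=O → amine (secondary).
C–S–C linkage → sulfide (thioether).
pendant –CH=CH2: C=C double bond → alkene.
pendant –C6H5: benzene ring → arene.

alkene, amide, amine, arene, ester, nitrile, sulfide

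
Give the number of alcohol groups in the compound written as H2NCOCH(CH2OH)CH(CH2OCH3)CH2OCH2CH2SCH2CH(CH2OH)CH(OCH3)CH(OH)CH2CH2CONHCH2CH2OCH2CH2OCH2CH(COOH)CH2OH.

4

–C(=O)NH2: carbonyl C bonded to C and to N → amide (the N is not a separate amine).
pendant –CH2OH on an sp³ backbone C → alcohol.
pendant –CH2OCH3: C–O–C linkage → ether.
C–O–C with sp³ carbons on both sides and no adjacent C=O → ether.
C–S–C linkage → sulfide (thioether).
pendant –CH2OH on an sp³ backbone C → alcohol.
pendant –OCH3: C–O–C with sp³ C, no adjacent C=O → ether.
–OH on an sp³ carbon → alcohol (secondary).
–C(=O)–N– linkage → amide (the N is not an amine).
C–O–C with sp³ carbons on both sides and no adjacent C=O → ether.
C–O–C with sp³ carbons on both sides and no adjacent C=O → ether.
pendant –COOH: carbonyl C bonded to C and –OH → carboxylic acid.
–OH on an sp³ carbon → alcohol.
Alcohol appears at: CH(CH2OH), CH(CH2OH), CH(OH), CH2OH → 4.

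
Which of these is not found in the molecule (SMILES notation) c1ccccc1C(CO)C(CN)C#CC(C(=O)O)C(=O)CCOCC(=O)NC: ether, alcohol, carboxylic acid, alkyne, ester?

alkyne: present (C≡C — C≡C triple bond → alkyne).
ether: present (CH2OCH2 — C–O–C with sp³ carbons on both sides and no adjacent C=O → ether).
alcohol: present (CH(CH2OH) — pendant –CH2OH on an sp³ backbone C → alcohol).
carboxylic acid: present (CH(COOH) — pendant –COOH: carbonyl C bonded to C and –OH → carboxylic acid).
ester: no segment matches this pattern.

ester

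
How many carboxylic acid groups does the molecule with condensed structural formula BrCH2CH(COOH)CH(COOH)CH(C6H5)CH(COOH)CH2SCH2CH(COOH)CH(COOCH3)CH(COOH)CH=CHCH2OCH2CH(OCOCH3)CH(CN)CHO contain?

5

Working along the chain:
  BrCH2: halogen on an sp³ carbon → alkyl halide.
  CH(COOH): pendant –COOH: carbonyl C bonded to C and –OH → carboxylic acid.
  CH(COOH): pendant –COOH: carbonyl C bonded to C and –OH → carboxylic acid.
  CH(C6H5): pendant –C6H5: benzene ring → arene.
  CH(COOH): pendant –COOH: carbonyl C bonded to C and –OH → carboxylic acid.
  CH2SCH2: C–S–C linkage → sulfide (thioether).
  CH(COOH): pendant –COOH: carbonyl C bonded to C and –OH → carboxylic acid.
  CH(COOCH3): pendant –COOCH3: carbonyl C bonded to C and –OCH3 → ester.
  CH(COOH): pendant –COOH: carbonyl C bonded to C and –OH → carboxylic acid.
  CH=CH: C=C double bond → alkene.
  CH2OCH2: C–O–C with sp³ carbons on both sides and no adjacent C=O → ether.
  CH(OCOCH3): pendant –OC(=O)CH3: an acyloxy group → ester.
  CH(CN): pendant –C≡N: nitrile.
  CHO: terminal –CHO: carbonyl C bonded to H and C → aldehyde.
Carboxylic acid appears at: CH(COOH), CH(COOH), CH(COOH), CH(COOH), CH(COOH) → 5.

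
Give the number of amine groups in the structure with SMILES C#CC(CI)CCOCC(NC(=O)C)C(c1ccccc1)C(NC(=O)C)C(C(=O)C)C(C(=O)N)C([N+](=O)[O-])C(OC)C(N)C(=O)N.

1

Taking each segment in turn:
  HC≡C: C≡C triple bond → alkyne.
  CH(CH2I): pendant –CH2X: halogen on sp³ carbon → alkyl halide.
  CH2OCH2: C–O–C with sp³ carbons on both sides and no adjacent C=O → ether.
  CH(NHCOCH3): pendant –NHC(=O)CH3: N bonded to a carbonyl → amide (not amine).
  CH(C6H5): pendant –C6H5: benzene ring → arene.
  CH(NHCOCH3): pendant –NHC(=O)CH3: N bonded to a carbonyl → amide (not amine).
  CH(COCH3): pendant –COCH3: carbonyl C bonded to two carbons → ketone.
  CH(CONH2): pendant –CONH2: carbonyl C bonded to C and N → amide.
  CH(NO2): –NO2 on an sp³ carbon → nitro (the N=O is not a carbonyl).
  CH(OCH3): pendant –OCH3: C–O–C with sp³ C, no adjacent C=O → ether.
  CH(NH2): –NH2 on an sp³ carbon with no adjacent C=O → amine.
  CONH2: –C(=O)NH2: carbonyl C bonded to C and to N → amide (the N is not a separate amine).
Amine appears at: CH(NH2) → 1.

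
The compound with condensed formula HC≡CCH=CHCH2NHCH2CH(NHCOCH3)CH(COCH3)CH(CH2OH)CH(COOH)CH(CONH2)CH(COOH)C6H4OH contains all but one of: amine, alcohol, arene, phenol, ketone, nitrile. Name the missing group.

nitrile

ketone: present (CH(COCH3) — pendant –COCH3: carbonyl C bonded to two carbons → ketone).
arene: present (C6H4OH — –OH attached directly to an aromatic ring → phenol (not alcohol); the ring itself is an arene).
alcohol: present (CH(CH2OH) — pendant –CH2OH on an sp³ backbone C → alcohol).
amine: present (CH2NHCH2 — C–N–C with sp³ carbons and no adjacent C=O → amine (secondary)).
phenol: present (C6H4OH — –OH attached directly to an aromatic ring → phenol (not alcohol); the ring itself is an arene).
nitrile: absent. In HC≡C, the triple bond is C≡C, not C≡N.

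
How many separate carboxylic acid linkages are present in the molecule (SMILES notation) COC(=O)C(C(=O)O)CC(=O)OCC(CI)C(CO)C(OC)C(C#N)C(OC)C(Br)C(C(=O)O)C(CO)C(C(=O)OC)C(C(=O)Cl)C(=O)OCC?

Reading the structure from left to right:
  CH3OOC: CH3O–C(=O)–: carbonyl C bonded to C and to –OCH3 → ester (not ketone + ether).
  CH(COOH): pendant –COOH: carbonyl C bonded to C and –OH → carboxylic acid.
  CH2COOCH2: –C(=O)–O–C with C on the carbonyl side → ester.
  CH(CH2I): pendant –CH2X: halogen on sp³ carbon → alkyl halide.
  CH(CH2OH): pendant –CH2OH on an sp³ backbone C → alcohol.
  CH(OCH3): pendant –OCH3: C–O–C with sp³ C, no adjacent C=O → ether.
  CH(CN): pendant –C≡N: nitrile.
  CH(OCH3): pendant –OCH3: C–O–C with sp³ C, no adjacent C=O → ether.
  CH(Br): halogen on an sp³ carbon → alkyl halide.
  CH(COOH): pendant –COOH: carbonyl C bonded to C and –OH → carboxylic acid.
  CH(CH2OH): pendant –CH2OH on an sp³ backbone C → alcohol.
  CH(COOCH3): pendant –COOCH3: carbonyl C bonded to C and –OCH3 → ester.
  CH(COCl): pendant –C(=O)X: carbonyl C bonded to C and halogen → acyl halide.
  COOCH2CH3: –C(=O)OCH2CH3: carbonyl C bonded to C and to –OEt → ester.
Carboxylic acid appears at: CH(COOH), CH(COOH) → 2.

2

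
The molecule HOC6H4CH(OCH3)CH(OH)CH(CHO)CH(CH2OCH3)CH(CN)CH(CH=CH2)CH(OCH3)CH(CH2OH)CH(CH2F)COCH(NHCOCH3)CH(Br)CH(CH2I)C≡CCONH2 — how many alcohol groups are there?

2

Reading the structure from left to right:
  HOC6H4: –OH attached directly to an aromatic ring → phenol (not alcohol); the ring itself is an arene.
  CH(OCH3): pendant –OCH3: C–O–C with sp³ C, no adjacent C=O → ether.
  CH(OH): –OH on an sp³ carbon → alcohol (secondary).
  CH(CHO): pendant –CHO: carbonyl C bonded to C and H → aldehyde.
  CH(CH2OCH3): pendant –CH2OCH3: C–O–C linkage → ether.
  CH(CN): pendant –C≡N: nitrile.
  CH(CH=CH2): pendant –CH=CH2: C=C double bond → alkene.
  CH(OCH3): pendant –OCH3: C–O–C with sp³ C, no adjacent C=O → ether.
  CH(CH2OH): pendant –CH2OH on an sp³ backbone C → alcohol.
  CH(CH2F): pendant –CH2X: halogen on sp³ carbon → alkyl halide.
  CO: –C(=O)– with carbon on both sides → ketone.
  CH(NHCOCH3): pendant –NHC(=O)CH3: N bonded to a carbonyl → amide (not amine).
  CH(Br): halogen on an sp³ carbon → alkyl halide.
  CH(CH2I): pendant –CH2X: halogen on sp³ carbon → alkyl halide.
  C≡C: C≡C triple bond → alkyne.
  CONH2: –C(=O)NH2: carbonyl C bonded to C and to N → amide (the N is not a separate amine).
Alcohol appears at: CH(OH), CH(CH2OH) → 2.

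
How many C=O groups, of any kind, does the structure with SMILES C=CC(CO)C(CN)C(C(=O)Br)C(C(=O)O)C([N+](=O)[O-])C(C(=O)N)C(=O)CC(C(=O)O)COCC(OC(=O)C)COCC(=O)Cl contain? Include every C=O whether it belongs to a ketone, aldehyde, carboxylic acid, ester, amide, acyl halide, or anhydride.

CH(COBr): acyl halide, 1 C=O (running total 1).
CH(COOH): carboxylic acid, 1 C=O (running total 2).
CH(CONH2): amide, 1 C=O (running total 3).
CO: ketone, 1 C=O (running total 4).
CH(COOH): carboxylic acid, 1 C=O (running total 5).
CH(OCOCH3): ester, 1 C=O (running total 6).
COCl: acyl halide, 1 C=O (running total 7).

7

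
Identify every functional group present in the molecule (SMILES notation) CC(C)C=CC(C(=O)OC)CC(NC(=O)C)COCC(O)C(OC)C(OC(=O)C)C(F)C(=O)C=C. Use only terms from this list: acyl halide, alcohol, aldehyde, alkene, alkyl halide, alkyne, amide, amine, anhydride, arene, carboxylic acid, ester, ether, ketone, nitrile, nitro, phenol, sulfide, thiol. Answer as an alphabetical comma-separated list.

Working along the chain:
  CH=CH: C=C double bond → alkene.
  CH(COOCH3): pendant –COOCH3: carbonyl C bonded to C and –OCH3 → ester.
  CH(NHCOCH3): pendant –NHC(=O)CH3: N bonded to a carbonyl → amide (not amine).
  CH2OCH2: C–O–C with sp³ carbons on both sides and no adjacent C=O → ether.
  CH(OH): –OH on an sp³ carbon → alcohol (secondary).
  CH(OCH3): pendant –OCH3: C–O–C with sp³ C, no adjacent C=O → ether.
  CH(OCOCH3): pendant –OC(=O)CH3: an acyloxy group → ester.
  CH(F): halogen on an sp³ carbon → alkyl halide.
  CO: –C(=O)– with carbon on both sides → ketone.
  CH=CH2: C=C double bond → alkene.

alcohol, alkene, alkyl halide, amide, ester, ether, ketone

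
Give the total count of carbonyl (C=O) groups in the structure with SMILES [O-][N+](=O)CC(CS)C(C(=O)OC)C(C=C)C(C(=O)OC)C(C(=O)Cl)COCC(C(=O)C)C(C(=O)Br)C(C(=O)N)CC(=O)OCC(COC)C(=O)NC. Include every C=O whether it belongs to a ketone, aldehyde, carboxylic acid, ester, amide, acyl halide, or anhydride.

CH(COOCH3): ester, 1 C=O (running total 1).
CH(COOCH3): ester, 1 C=O (running total 2).
CH(COCl): acyl halide, 1 C=O (running total 3).
CH(COCH3): ketone, 1 C=O (running total 4).
CH(COBr): acyl halide, 1 C=O (running total 5).
CH(CONH2): amide, 1 C=O (running total 6).
CH2COOCH2: ester, 1 C=O (running total 7).
CONHCH3: amide, 1 C=O (running total 8).

8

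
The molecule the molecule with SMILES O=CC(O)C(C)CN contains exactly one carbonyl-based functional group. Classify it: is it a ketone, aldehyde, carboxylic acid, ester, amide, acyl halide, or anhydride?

aldehyde

The carbonyl is in the OHC segment: terminal –CHO: carbonyl C bonded to H and C → aldehyde.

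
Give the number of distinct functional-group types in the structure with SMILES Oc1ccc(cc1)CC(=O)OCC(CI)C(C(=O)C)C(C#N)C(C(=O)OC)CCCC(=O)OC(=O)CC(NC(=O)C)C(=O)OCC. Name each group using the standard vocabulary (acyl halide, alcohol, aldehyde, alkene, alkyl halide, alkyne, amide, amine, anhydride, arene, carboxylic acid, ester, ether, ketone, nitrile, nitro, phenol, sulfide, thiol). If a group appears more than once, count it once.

Taking each segment in turn:
  HOC6H4: –OH attached directly to an aromatic ring → phenol (not alcohol); the ring itself is an arene.
  CH2COOCH2: –C(=O)–O–C with C on the carbonyl side → ester.
  CH(CH2I): pendant –CH2X: halogen on sp³ carbon → alkyl halide.
  CH(COCH3): pendant –COCH3: carbonyl C bonded to two carbons → ketone.
  CH(CN): pendant –C≡N: nitrile.
  CH(COOCH3): pendant –COOCH3: carbonyl C bonded to C and –OCH3 → ester.
  CH2CO-O-COCH2: two acyl groups sharing one oxygen, –C(=O)–O–C(=O)– → anhydride.
  CH(NHCOCH3): pendant –NHC(=O)CH3: N bonded to a carbonyl → amide (not amine).
  COOCH2CH3: –C(=O)OCH2CH3: carbonyl C bonded to C and to –OEt → ester.
Distinct types present: alkyl halide, amide, anhydride, arene, ester, ketone, nitrile, phenol.

8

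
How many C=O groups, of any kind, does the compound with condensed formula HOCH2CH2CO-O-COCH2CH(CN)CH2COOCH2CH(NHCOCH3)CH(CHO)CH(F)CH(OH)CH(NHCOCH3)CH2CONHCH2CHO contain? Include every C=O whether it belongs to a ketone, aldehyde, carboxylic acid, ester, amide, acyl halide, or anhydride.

CH2CO-O-COCH2: anhydride, 2 C=O (running total 2).
CH2COOCH2: ester, 1 C=O (running total 3).
CH(NHCOCH3): amide, 1 C=O (running total 4).
CH(CHO): aldehyde, 1 C=O (running total 5).
CH(NHCOCH3): amide, 1 C=O (running total 6).
CH2CONHCH2: amide, 1 C=O (running total 7).
CHO: aldehyde, 1 C=O (running total 8).

8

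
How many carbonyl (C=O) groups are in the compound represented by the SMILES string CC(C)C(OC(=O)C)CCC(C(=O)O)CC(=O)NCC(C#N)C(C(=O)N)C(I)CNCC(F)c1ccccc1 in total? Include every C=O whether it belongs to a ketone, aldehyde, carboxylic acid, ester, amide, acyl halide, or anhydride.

4

CH(OCOCH3): ester, 1 C=O (running total 1).
CH(COOH): carboxylic acid, 1 C=O (running total 2).
CH2CONHCH2: amide, 1 C=O (running total 3).
CH(CONH2): amide, 1 C=O (running total 4).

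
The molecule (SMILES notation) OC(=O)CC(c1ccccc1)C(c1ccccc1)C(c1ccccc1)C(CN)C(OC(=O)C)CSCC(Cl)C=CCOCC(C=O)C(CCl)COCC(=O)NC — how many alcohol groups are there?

0

Working along the chain:
  HOOC: –COOH: carbonyl C bonded to –OH and C → carboxylic acid (the –OH is not a separate alcohol).
  CH(C6H5): pendant –C6H5: benzene ring → arene.
  CH(C6H5): pendant –C6H5: benzene ring → arene.
  CH(C6H5): pendant –C6H5: benzene ring → arene.
  CH(CH2NH2): pendant –CH2NH2: N on sp³ C, no adjacent C=O → amine.
  CH(OCOCH3): pendant –OC(=O)CH3: an acyloxy group → ester.
  CH2SCH2: C–S–C linkage → sulfide (thioether).
  CH(Cl): halogen on an sp³ carbon → alkyl halide.
  CH=CH: C=C double bond → alkene.
  CH2OCH2: C–O–C with sp³ carbons on both sides and no adjacent C=O → ether.
  CH(CHO): pendant –CHO: carbonyl C bonded to C and H → aldehyde.
  CH(CH2Cl): pendant –CH2X: halogen on sp³ carbon → alkyl halide.
  CH2OCH2: C–O–C with sp³ carbons on both sides and no adjacent C=O → ether.
  CONHCH3: –C(=O)NHCH3: carbonyl C bonded to C and to N → amide (the N is not an amine).
No segment is a alcohol: HOOC is carboxylic acid, not alcohol; CH2OCH2 is ether, not alcohol; CH(CHO) is aldehyde, not alcohol. → 0.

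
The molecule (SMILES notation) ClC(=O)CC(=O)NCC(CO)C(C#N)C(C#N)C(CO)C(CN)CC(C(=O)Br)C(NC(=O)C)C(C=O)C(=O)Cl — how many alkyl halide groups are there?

0

Working along the chain:
  ClCO: –C(=O)Cl: carbonyl C bonded to C and to a halogen → acyl halide (not alkyl halide).
  CH2CONHCH2: –C(=O)–N– linkage → amide (the N is not an amine).
  CH(CH2OH): pendant –CH2OH on an sp³ backbone C → alcohol.
  CH(CN): pendant –C≡N: nitrile.
  CH(CN): pendant –C≡N: nitrile.
  CH(CH2OH): pendant –CH2OH on an sp³ backbone C → alcohol.
  CH(CH2NH2): pendant –CH2NH2: N on sp³ C, no adjacent C=O → amine.
  CH(COBr): pendant –C(=O)X: carbonyl C bonded to C and halogen → acyl halide.
  CH(NHCOCH3): pendant –NHC(=O)CH3: N bonded to a carbonyl → amide (not amine).
  CH(CHO): pendant –CHO: carbonyl C bonded to C and H → aldehyde.
  COCl: –C(=O)Cl: carbonyl C bonded to C and to a halogen → acyl halide (not alkyl halide).
No segment is a alkyl halide: ClCO is acyl halide, not alkyl halide; CH(COBr) is acyl halide, not alkyl halide; COCl is acyl halide, not alkyl halide. → 0.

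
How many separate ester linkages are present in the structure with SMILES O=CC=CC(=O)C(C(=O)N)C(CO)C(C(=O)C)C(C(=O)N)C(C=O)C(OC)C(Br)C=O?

Taking each segment in turn:
  OHC: terminal –CHO: carbonyl C bonded to H and C → aldehyde.
  CH=CH: C=C double bond → alkene.
  CO: –C(=O)– with carbon on both sides → ketone.
  CH(CONH2): pendant –CONH2: carbonyl C bonded to C and N → amide.
  CH(CH2OH): pendant –CH2OH on an sp³ backbone C → alcohol.
  CH(COCH3): pendant –COCH3: carbonyl C bonded to two carbons → ketone.
  CH(CONH2): pendant –CONH2: carbonyl C bonded to C and N → amide.
  CH(CHO): pendant –CHO: carbonyl C bonded to C and H → aldehyde.
  CH(OCH3): pendant –OCH3: C–O–C with sp³ C, no adjacent C=O → ether.
  CH(Br): halogen on an sp³ carbon → alkyl halide.
  CHO: terminal –CHO: carbonyl C bonded to H and C → aldehyde.
No segment is a ester: CO is ketone, not ester; CH(COCH3) is ketone, not ester; CH(OCH3) is ether, not ester. → 0.

0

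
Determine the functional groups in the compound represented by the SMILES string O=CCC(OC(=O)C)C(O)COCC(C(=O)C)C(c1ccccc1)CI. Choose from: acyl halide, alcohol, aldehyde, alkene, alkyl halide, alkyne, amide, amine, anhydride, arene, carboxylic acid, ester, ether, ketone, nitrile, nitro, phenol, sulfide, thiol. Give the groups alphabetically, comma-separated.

Taking each segment in turn:
  OHC: terminal –CHO: carbonyl C bonded to H and C → aldehyde.
  CH(OCOCH3): pendant –OC(=O)CH3: an acyloxy group → ester.
  CH(OH): –OH on an sp³ carbon → alcohol (secondary).
  CH2OCH2: C–O–C with sp³ carbons on both sides and no adjacent C=O → ether.
  CH(COCH3): pendant –COCH3: carbonyl C bonded to two carbons → ketone.
  CH(C6H5): pendant –C6H5: benzene ring → arene.
  CH2I: halogen on an sp³ carbon → alkyl halide.

alcohol, aldehyde, alkyl halide, arene, ester, ether, ketone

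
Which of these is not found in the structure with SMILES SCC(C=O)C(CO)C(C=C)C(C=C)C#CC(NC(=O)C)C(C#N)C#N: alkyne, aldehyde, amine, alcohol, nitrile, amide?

amine

alcohol: present (CH(CH2OH) — pendant –CH2OH on an sp³ backbone C → alcohol).
nitrile: present (CH(CN) — pendant –C≡N: nitrile).
aldehyde: present (CH(CHO) — pendant –CHO: carbonyl C bonded to C and H → aldehyde).
amide: present (CH(NHCOCH3) — pendant –NHC(=O)CH3: N bonded to a carbonyl → amide (not amine)).
alkyne: present (C≡C — C≡C triple bond → alkyne).
amine: absent. In CH(NHCOCH3), the nitrogen is bonded directly to a carbonyl carbon, making it part of an amide, not a free amine.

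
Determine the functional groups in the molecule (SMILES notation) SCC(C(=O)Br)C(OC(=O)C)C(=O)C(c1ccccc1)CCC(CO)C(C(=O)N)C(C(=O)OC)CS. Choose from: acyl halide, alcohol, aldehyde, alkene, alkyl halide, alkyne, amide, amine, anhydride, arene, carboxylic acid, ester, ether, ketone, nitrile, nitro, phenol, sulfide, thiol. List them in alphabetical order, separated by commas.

acyl halide, alcohol, amide, arene, ester, ketone, thiol

–SH on an sp³ carbon → thiol.
pendant –C(=O)X: carbonyl C bonded to C and halogen → acyl halide.
pendant –OC(=O)CH3: an acyloxy group → ester.
–C(=O)– with carbon on both sides → ketone.
pendant –C6H5: benzene ring → arene.
pendant –CH2OH on an sp³ backbone C → alcohol.
pendant –CONH2: carbonyl C bonded to C and N → amide.
pendant –COOCH3: carbonyl C bonded to C and –OCH3 → ester.
–SH on an sp³ carbon → thiol.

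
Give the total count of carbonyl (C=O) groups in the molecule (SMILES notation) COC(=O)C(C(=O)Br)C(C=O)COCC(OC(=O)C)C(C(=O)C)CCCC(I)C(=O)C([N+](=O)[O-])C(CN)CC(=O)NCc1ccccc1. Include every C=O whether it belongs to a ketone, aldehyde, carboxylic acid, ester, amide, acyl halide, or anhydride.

7

CH3OOC: ester, 1 C=O (running total 1).
CH(COBr): acyl halide, 1 C=O (running total 2).
CH(CHO): aldehyde, 1 C=O (running total 3).
CH(OCOCH3): ester, 1 C=O (running total 4).
CH(COCH3): ketone, 1 C=O (running total 5).
CO: ketone, 1 C=O (running total 6).
CH2CONHCH2: amide, 1 C=O (running total 7).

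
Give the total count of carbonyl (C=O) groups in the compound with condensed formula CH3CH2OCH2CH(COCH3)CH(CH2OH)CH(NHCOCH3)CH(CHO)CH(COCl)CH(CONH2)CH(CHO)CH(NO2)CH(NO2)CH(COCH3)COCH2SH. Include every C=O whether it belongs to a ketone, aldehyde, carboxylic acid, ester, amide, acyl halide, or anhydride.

CH(COCH3): ketone, 1 C=O (running total 1).
CH(NHCOCH3): amide, 1 C=O (running total 2).
CH(CHO): aldehyde, 1 C=O (running total 3).
CH(COCl): acyl halide, 1 C=O (running total 4).
CH(CONH2): amide, 1 C=O (running total 5).
CH(CHO): aldehyde, 1 C=O (running total 6).
CH(COCH3): ketone, 1 C=O (running total 7).
CO: ketone, 1 C=O (running total 8).

8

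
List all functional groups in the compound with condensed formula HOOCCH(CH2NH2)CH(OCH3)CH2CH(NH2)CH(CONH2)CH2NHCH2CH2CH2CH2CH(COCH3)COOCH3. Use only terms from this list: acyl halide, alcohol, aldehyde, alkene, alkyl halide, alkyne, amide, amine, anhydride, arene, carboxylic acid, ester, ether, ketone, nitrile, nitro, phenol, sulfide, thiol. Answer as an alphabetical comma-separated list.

Reading the structure from left to right:
  HOOC: –COOH: carbonyl C bonded to –OH and C → carboxylic acid (the –OH is not a separate alcohol).
  CH(CH2NH2): pendant –CH2NH2: N on sp³ C, no adjacent C=O → amine.
  CH(OCH3): pendant –OCH3: C–O–C with sp³ C, no adjacent C=O → ether.
  CH(NH2): –NH2 on an sp³ carbon with no adjacent C=O → amine.
  CH(CONH2): pendant –CONH2: carbonyl C bonded to C and N → amide.
  CH2NHCH2: C–N–C with sp³ carbons and no adjacent C=O → amine (secondary).
  CH(COCH3): pendant –COCH3: carbonyl C bonded to two carbons → ketone.
  COOCH3: –C(=O)OCH3: carbonyl C bonded to C and to –OCH3 → ester (not ketone + ether).

amide, amine, carboxylic acid, ester, ether, ketone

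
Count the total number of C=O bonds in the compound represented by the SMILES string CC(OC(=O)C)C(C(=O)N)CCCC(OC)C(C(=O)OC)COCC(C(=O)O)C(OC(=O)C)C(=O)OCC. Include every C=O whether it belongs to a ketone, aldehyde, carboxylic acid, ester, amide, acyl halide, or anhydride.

6

CH(OCOCH3): ester, 1 C=O (running total 1).
CH(CONH2): amide, 1 C=O (running total 2).
CH(COOCH3): ester, 1 C=O (running total 3).
CH(COOH): carboxylic acid, 1 C=O (running total 4).
CH(OCOCH3): ester, 1 C=O (running total 5).
COOCH2CH3: ester, 1 C=O (running total 6).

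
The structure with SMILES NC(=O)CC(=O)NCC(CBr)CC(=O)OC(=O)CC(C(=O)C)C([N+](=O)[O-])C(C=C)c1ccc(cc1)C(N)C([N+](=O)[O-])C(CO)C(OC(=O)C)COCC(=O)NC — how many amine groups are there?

1

Working along the chain:
  H2NCO: –C(=O)NH2: carbonyl C bonded to C and to N → amide (the N is not a separate amine).
  CH2CONHCH2: –C(=O)–N– linkage → amide (the N is not an amine).
  CH(CH2Br): pendant –CH2X: halogen on sp³ carbon → alkyl halide.
  CH2CO-O-COCH2: two acyl groups sharing one oxygen, –C(=O)–O–C(=O)– → anhydride.
  CH(COCH3): pendant –COCH3: carbonyl C bonded to two carbons → ketone.
  CH(NO2): –NO2 on an sp³ carbon → nitro (the N=O is not a carbonyl).
  CH(CH=CH2): pendant –CH=CH2: C=C double bond → alkene.
  C6H4: para-disubstituted benzene ring → arene.
  CH(NH2): –NH2 on an sp³ carbon with no adjacent C=O → amine.
  CH(NO2): –NO2 on an sp³ carbon → nitro (the N=O is not a carbonyl).
  CH(CH2OH): pendant –CH2OH on an sp³ backbone C → alcohol.
  CH(OCOCH3): pendant –OC(=O)CH3: an acyloxy group → ester.
  CH2OCH2: C–O–C with sp³ carbons on both sides and no adjacent C=O → ether.
  CONHCH3: –C(=O)NHCH3: carbonyl C bonded to C and to N → amide (the N is not an amine).
Amine appears at: CH(NH2) → 1.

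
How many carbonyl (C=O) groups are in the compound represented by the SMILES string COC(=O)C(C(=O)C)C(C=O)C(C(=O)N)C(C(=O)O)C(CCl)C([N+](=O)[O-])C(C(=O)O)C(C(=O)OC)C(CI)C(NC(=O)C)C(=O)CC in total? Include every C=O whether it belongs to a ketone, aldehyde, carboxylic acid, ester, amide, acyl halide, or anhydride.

CH3OOC: ester, 1 C=O (running total 1).
CH(COCH3): ketone, 1 C=O (running total 2).
CH(CHO): aldehyde, 1 C=O (running total 3).
CH(CONH2): amide, 1 C=O (running total 4).
CH(COOH): carboxylic acid, 1 C=O (running total 5).
CH(COOH): carboxylic acid, 1 C=O (running total 6).
CH(COOCH3): ester, 1 C=O (running total 7).
CH(NHCOCH3): amide, 1 C=O (running total 8).
CO: ketone, 1 C=O (running total 9).

9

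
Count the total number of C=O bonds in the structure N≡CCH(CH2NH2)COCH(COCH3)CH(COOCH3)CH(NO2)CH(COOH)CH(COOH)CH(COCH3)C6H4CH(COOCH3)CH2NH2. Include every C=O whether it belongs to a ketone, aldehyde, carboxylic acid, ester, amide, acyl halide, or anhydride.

7

CO: ketone, 1 C=O (running total 1).
CH(COCH3): ketone, 1 C=O (running total 2).
CH(COOCH3): ester, 1 C=O (running total 3).
CH(COOH): carboxylic acid, 1 C=O (running total 4).
CH(COOH): carboxylic acid, 1 C=O (running total 5).
CH(COCH3): ketone, 1 C=O (running total 6).
CH(COOCH3): ester, 1 C=O (running total 7).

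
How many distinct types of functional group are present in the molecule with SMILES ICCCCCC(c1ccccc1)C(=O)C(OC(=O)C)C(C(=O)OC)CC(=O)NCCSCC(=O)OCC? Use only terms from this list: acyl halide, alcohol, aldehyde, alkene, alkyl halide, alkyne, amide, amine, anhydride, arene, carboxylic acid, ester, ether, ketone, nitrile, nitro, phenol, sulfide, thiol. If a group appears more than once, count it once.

Reading the structure from left to right:
  ICH2: halogen on an sp³ carbon → alkyl halide.
  CH(C6H5): pendant –C6H5: benzene ring → arene.
  CO: –C(=O)– with carbon on both sides → ketone.
  CH(OCOCH3): pendant –OC(=O)CH3: an acyloxy group → ester.
  CH(COOCH3): pendant –COOCH3: carbonyl C bonded to C and –OCH3 → ester.
  CH2CONHCH2: –C(=O)–N– linkage → amide (the N is not an amine).
  CH2SCH2: C–S–C linkage → sulfide (thioether).
  COOCH2CH3: –C(=O)OCH2CH3: carbonyl C bonded to C and to –OEt → ester.
Distinct types present: alkyl halide, amide, arene, ester, ketone, sulfide.

6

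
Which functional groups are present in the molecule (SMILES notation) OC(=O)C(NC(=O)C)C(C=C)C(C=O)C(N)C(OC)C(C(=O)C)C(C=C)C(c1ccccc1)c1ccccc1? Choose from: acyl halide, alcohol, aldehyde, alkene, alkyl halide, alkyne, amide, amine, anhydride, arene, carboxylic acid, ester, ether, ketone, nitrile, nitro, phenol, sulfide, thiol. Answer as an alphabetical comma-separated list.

aldehyde, alkene, amide, amine, arene, carboxylic acid, ether, ketone

–COOH: carbonyl C bonded to –OH and C → carboxylic acid (the –OH is not a separate alcohol).
pendant –NHC(=O)CH3: N bonded to a carbonyl → amide (not amine).
pendant –CH=CH2: C=C double bond → alkene.
pendant –CHO: carbonyl C bonded to C and H → aldehyde.
–NH2 on an sp³ carbon with no adjacent C=O → amine.
pendant –OCH3: C–O–C with sp³ C, no adjacent C=O → ether.
pendant –COCH3: carbonyl C bonded to two carbons → ketone.
pendant –CH=CH2: C=C double bond → alkene.
pendant –C6H5: benzene ring → arene.
–C6H5 phenyl ring → arene.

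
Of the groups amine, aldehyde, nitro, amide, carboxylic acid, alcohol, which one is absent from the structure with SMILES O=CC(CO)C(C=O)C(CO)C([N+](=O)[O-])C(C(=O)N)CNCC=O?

carboxylic acid

alcohol: present (CH(CH2OH) — pendant –CH2OH on an sp³ backbone C → alcohol).
aldehyde: present (OHC — terminal –CHO: carbonyl C bonded to H and C → aldehyde).
amide: present (CH(CONH2) — pendant –CONH2: carbonyl C bonded to C and N → amide).
amine: present (CH2NHCH2 — C–N–C with sp³ carbons and no adjacent C=O → amine (secondary)).
nitro: present (CH(NO2) — –NO2 on an sp³ carbon → nitro (the N=O is not a carbonyl)).
carboxylic acid: absent. In CH(CONH2), the carbonyl is bonded to nitrogen, not to –OH; that is an amide.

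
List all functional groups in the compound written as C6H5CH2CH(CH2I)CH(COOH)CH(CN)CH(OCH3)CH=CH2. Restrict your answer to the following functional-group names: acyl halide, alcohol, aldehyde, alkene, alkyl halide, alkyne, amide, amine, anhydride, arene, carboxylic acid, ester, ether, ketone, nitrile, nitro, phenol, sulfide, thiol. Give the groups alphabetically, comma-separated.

Taking each segment in turn:
  C6H5: C6H5– phenyl ring → arene.
  CH(CH2I): pendant –CH2X: halogen on sp³ carbon → alkyl halide.
  CH(COOH): pendant –COOH: carbonyl C bonded to C and –OH → carboxylic acid.
  CH(CN): pendant –C≡N: nitrile.
  CH(OCH3): pendant –OCH3: C–O–C with sp³ C, no adjacent C=O → ether.
  CH=CH2: C=C double bond → alkene.

alkene, alkyl halide, arene, carboxylic acid, ether, nitrile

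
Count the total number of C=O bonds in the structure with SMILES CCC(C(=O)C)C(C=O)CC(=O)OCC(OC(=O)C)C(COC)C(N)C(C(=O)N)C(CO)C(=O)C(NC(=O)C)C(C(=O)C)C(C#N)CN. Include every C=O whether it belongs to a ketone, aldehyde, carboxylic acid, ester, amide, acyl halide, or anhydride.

CH(COCH3): ketone, 1 C=O (running total 1).
CH(CHO): aldehyde, 1 C=O (running total 2).
CH2COOCH2: ester, 1 C=O (running total 3).
CH(OCOCH3): ester, 1 C=O (running total 4).
CH(CONH2): amide, 1 C=O (running total 5).
CO: ketone, 1 C=O (running total 6).
CH(NHCOCH3): amide, 1 C=O (running total 7).
CH(COCH3): ketone, 1 C=O (running total 8).

8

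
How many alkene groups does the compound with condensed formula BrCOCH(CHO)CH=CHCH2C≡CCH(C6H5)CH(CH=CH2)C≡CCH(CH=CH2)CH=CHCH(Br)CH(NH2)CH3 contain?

Working along the chain:
  BrCO: –C(=O)Br: carbonyl C bonded to C and to a halogen → acyl halide (not alkyl halide).
  CH(CHO): pendant –CHO: carbonyl C bonded to C and H → aldehyde.
  CH=CH: C=C double bond → alkene.
  C≡C: C≡C triple bond → alkyne.
  CH(C6H5): pendant –C6H5: benzene ring → arene.
  CH(CH=CH2): pendant –CH=CH2: C=C double bond → alkene.
  C≡C: C≡C triple bond → alkyne.
  CH(CH=CH2): pendant –CH=CH2: C=C double bond → alkene.
  CH=CH: C=C double bond → alkene.
  CH(Br): halogen on an sp³ carbon → alkyl halide.
  CH(NH2): –NH2 on an sp³ carbon with no adjacent C=O → amine.
Alkene appears at: CH=CH, CH(CH=CH2), CH(CH=CH2), CH=CH → 4.

4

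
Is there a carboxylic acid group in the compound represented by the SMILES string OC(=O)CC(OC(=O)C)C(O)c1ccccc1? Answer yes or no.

Working along the chain:
  HOOC: –COOH: carbonyl C bonded to –OH and C → carboxylic acid (the –OH is not a separate alcohol).
  CH(OCOCH3): pendant –OC(=O)CH3: an acyloxy group → ester.
  CH(OH): –OH on an sp³ carbon → alcohol (secondary).
  C6H5: –C6H5 phenyl ring → arene.
The HOOC segment supplies the carboxylic acid: –COOH: carbonyl C bonded to –OH and C → carboxylic acid (the –OH is not a separate alcohol).

yes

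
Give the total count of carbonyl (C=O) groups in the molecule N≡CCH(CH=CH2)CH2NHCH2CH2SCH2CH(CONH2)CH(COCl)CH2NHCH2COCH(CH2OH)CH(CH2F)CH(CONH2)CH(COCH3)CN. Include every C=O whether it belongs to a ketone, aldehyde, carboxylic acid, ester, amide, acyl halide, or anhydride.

CH(CONH2): amide, 1 C=O (running total 1).
CH(COCl): acyl halide, 1 C=O (running total 2).
CO: ketone, 1 C=O (running total 3).
CH(CONH2): amide, 1 C=O (running total 4).
CH(COCH3): ketone, 1 C=O (running total 5).

5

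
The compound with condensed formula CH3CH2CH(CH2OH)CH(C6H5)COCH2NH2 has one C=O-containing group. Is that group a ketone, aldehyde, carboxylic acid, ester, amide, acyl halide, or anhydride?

The carbonyl is in the CO segment: –C(=O)– with carbon on both sides → ketone.

ketone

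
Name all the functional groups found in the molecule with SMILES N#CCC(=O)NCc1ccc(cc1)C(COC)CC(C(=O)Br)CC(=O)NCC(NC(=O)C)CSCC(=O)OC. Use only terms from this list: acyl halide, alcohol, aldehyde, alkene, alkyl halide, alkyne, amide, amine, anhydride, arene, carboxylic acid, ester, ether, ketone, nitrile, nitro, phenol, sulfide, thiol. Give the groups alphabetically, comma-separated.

acyl halide, amide, arene, ester, ether, nitrile, sulfide

Taking each segment in turn:
  N≡C: N≡C–: carbon triple-bonded to nitrogen → nitrile.
  CH2CONHCH2: –C(=O)–N– linkage → amide (the N is not an amine).
  C6H4: para-disubstituted benzene ring → arene.
  CH(CH2OCH3): pendant –CH2OCH3: C–O–C linkage → ether.
  CH(COBr): pendant –C(=O)X: carbonyl C bonded to C and halogen → acyl halide.
  CH2CONHCH2: –C(=O)–N– linkage → amide (the N is not an amine).
  CH(NHCOCH3): pendant –NHC(=O)CH3: N bonded to a carbonyl → amide (not amine).
  CH2SCH2: C–S–C linkage → sulfide (thioether).
  COOCH3: –C(=O)OCH3: carbonyl C bonded to C and to –OCH3 → ester (not ketone + ether).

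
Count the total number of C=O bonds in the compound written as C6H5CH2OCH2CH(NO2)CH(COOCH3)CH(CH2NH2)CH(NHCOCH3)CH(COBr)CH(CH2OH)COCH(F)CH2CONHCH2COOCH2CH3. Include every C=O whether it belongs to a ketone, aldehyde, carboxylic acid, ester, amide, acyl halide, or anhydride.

CH(COOCH3): ester, 1 C=O (running total 1).
CH(NHCOCH3): amide, 1 C=O (running total 2).
CH(COBr): acyl halide, 1 C=O (running total 3).
CO: ketone, 1 C=O (running total 4).
CH2CONHCH2: amide, 1 C=O (running total 5).
COOCH2CH3: ester, 1 C=O (running total 6).

6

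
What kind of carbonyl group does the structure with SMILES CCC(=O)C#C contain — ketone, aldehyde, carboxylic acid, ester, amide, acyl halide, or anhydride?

The carbonyl is in the CO segment: –C(=O)– with carbon on both sides → ketone.

ketone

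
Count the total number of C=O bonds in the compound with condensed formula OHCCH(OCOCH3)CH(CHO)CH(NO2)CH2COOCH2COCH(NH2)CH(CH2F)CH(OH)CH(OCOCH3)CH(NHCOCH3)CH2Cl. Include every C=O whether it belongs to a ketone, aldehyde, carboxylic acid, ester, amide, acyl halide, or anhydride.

7

OHC: aldehyde, 1 C=O (running total 1).
CH(OCOCH3): ester, 1 C=O (running total 2).
CH(CHO): aldehyde, 1 C=O (running total 3).
CH2COOCH2: ester, 1 C=O (running total 4).
CO: ketone, 1 C=O (running total 5).
CH(OCOCH3): ester, 1 C=O (running total 6).
CH(NHCOCH3): amide, 1 C=O (running total 7).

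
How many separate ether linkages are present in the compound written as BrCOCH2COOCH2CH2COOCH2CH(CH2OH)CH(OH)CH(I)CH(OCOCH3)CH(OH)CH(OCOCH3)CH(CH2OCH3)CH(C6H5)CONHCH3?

–C(=O)Br: carbonyl C bonded to C and to a halogen → acyl halide (not alkyl halide).
–C(=O)–O–C with C on the carbonyl side → ester.
–C(=O)–O–C with C on the carbonyl side → ester.
pendant –CH2OH on an sp³ backbone C → alcohol.
–OH on an sp³ carbon → alcohol (secondary).
halogen on an sp³ carbon → alkyl halide.
pendant –OC(=O)CH3: an acyloxy group → ester.
–OH on an sp³ carbon → alcohol (secondary).
pendant –OC(=O)CH3: an acyloxy group → ester.
pendant –CH2OCH3: C–O–C linkage → ether.
pendant –C6H5: benzene ring → arene.
–C(=O)NHCH3: carbonyl C bonded to C and to N → amide (the N is not an amine).
Ether appears at: CH(CH2OCH3) → 1.

1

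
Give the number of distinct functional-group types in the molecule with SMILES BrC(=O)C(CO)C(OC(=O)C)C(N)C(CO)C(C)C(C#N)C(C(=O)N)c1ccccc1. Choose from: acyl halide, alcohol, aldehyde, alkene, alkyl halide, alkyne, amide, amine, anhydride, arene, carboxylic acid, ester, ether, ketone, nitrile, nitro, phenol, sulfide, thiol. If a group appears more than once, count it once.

Reading the structure from left to right:
  BrCO: –C(=O)Br: carbonyl C bonded to C and to a halogen → acyl halide (not alkyl halide).
  CH(CH2OH): pendant –CH2OH on an sp³ backbone C → alcohol.
  CH(OCOCH3): pendant –OC(=O)CH3: an acyloxy group → ester.
  CH(NH2): –NH2 on an sp³ carbon with no adjacent C=O → amine.
  CH(CH2OH): pendant –CH2OH on an sp³ backbone C → alcohol.
  CH(CN): pendant –C≡N: nitrile.
  CH(CONH2): pendant –CONH2: carbonyl C bonded to C and N → amide.
  C6H5: –C6H5 phenyl ring → arene.
Distinct types present: acyl halide, alcohol, amide, amine, arene, ester, nitrile.

7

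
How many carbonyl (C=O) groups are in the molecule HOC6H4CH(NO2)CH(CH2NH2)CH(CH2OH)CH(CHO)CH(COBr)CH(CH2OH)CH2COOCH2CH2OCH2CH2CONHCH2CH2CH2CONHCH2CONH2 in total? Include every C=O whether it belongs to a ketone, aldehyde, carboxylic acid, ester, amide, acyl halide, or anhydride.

6

CH(CHO): aldehyde, 1 C=O (running total 1).
CH(COBr): acyl halide, 1 C=O (running total 2).
CH2COOCH2: ester, 1 C=O (running total 3).
CH2CONHCH2: amide, 1 C=O (running total 4).
CH2CONHCH2: amide, 1 C=O (running total 5).
CONH2: amide, 1 C=O (running total 6).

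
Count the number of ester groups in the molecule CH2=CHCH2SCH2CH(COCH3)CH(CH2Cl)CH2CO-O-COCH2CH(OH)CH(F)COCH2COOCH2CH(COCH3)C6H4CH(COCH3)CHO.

Working along the chain:
  CH2=CH: C=C double bond → alkene.
  CH2SCH2: C–S–C linkage → sulfide (thioether).
  CH(COCH3): pendant –COCH3: carbonyl C bonded to two carbons → ketone.
  CH(CH2Cl): pendant –CH2X: halogen on sp³ carbon → alkyl halide.
  CH2CO-O-COCH2: two acyl groups sharing one oxygen, –C(=O)–O–C(=O)– → anhydride.
  CH(OH): –OH on an sp³ carbon → alcohol (secondary).
  CH(F): halogen on an sp³ carbon → alkyl halide.
  CO: –C(=O)– with carbon on both sides → ketone.
  CH2COOCH2: –C(=O)–O–C with C on the carbonyl side → ester.
  CH(COCH3): pendant –COCH3: carbonyl C bonded to two carbons → ketone.
  C6H4: para-disubstituted benzene ring → arene.
  CH(COCH3): pendant –COCH3: carbonyl C bonded to two carbons → ketone.
  CHO: terminal –CHO: carbonyl C bonded to H and C → aldehyde.
Ester appears at: CH2COOCH2 → 1.

1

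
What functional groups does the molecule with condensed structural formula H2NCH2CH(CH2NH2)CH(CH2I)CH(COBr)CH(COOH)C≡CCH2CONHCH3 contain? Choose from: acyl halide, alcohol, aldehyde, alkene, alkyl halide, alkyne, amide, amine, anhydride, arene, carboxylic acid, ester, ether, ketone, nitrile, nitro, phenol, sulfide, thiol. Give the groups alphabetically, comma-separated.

acyl halide, alkyl halide, alkyne, amide, amine, carboxylic acid

–NH2 on an sp³ carbon with no adjacent C=O → amine.
pendant –CH2NH2: N on sp³ C, no adjacent C=O → amine.
pendant –CH2X: halogen on sp³ carbon → alkyl halide.
pendant –C(=O)X: carbonyl C bonded to C and halogen → acyl halide.
pendant –COOH: carbonyl C bonded to C and –OH → carboxylic acid.
C≡C triple bond → alkyne.
–C(=O)NHCH3: carbonyl C bonded to C and to N → amide (the N is not an amine).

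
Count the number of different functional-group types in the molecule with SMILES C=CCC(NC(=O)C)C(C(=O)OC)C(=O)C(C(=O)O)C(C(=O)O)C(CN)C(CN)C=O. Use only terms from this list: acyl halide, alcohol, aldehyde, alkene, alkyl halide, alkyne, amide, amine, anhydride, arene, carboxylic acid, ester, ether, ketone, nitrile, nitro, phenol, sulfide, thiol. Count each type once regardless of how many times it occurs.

7

Reading the structure from left to right:
  CH2=CH: C=C double bond → alkene.
  CH(NHCOCH3): pendant –NHC(=O)CH3: N bonded to a carbonyl → amide (not amine).
  CH(COOCH3): pendant –COOCH3: carbonyl C bonded to C and –OCH3 → ester.
  CO: –C(=O)– with carbon on both sides → ketone.
  CH(COOH): pendant –COOH: carbonyl C bonded to C and –OH → carboxylic acid.
  CH(COOH): pendant –COOH: carbonyl C bonded to C and –OH → carboxylic acid.
  CH(CH2NH2): pendant –CH2NH2: N on sp³ C, no adjacent C=O → amine.
  CH(CH2NH2): pendant –CH2NH2: N on sp³ C, no adjacent C=O → amine.
  CHO: terminal –CHO: carbonyl C bonded to H and C → aldehyde.
Distinct types present: aldehyde, alkene, amide, amine, carboxylic acid, ester, ketone.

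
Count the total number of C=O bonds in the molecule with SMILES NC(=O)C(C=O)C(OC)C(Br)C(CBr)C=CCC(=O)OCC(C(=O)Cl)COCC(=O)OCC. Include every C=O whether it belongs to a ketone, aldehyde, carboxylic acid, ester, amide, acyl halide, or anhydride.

H2NCO: amide, 1 C=O (running total 1).
CH(CHO): aldehyde, 1 C=O (running total 2).
CH2COOCH2: ester, 1 C=O (running total 3).
CH(COCl): acyl halide, 1 C=O (running total 4).
COOCH2CH3: ester, 1 C=O (running total 5).

5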